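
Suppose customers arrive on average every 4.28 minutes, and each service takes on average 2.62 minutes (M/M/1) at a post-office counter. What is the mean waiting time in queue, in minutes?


λ = 60/4.28 = 14.0187 /hr
μ = 60/2.62 = 22.9008 /hr
ρ = λ/μ = 14.0187/22.9008 = 0.6121
Wq = ρ/(μ−λ) = 0.6121/(22.9008−14.0187) = 0.06892 hr
In minutes: 0.06892·60 = 4.135 min

Final: 4.135 min


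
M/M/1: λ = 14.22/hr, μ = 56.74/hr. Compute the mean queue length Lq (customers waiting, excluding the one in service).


ρ = 14.22/56.74 = 0.2506
Lq = ρ²/(1−ρ) = 0.06281/0.7494 = 0.08381

Final: 0.08381


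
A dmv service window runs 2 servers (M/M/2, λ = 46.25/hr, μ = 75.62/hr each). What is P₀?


a = λ/μ = 46.25/75.62 = 0.6116; ρ = a/c = 0.3058
Σ_{k=0}^{1} a^k/k! (terms k=0..1) = 1.00000 + 0.61161 = 1.61161
Tail: a^2/(2!(1−ρ)) = 0.37407/(2·0.6942) = 0.26943
P₀ = 1/(1.61161 + 0.26943) = 1/1.88104 = 0.531622

Final: 0.531622


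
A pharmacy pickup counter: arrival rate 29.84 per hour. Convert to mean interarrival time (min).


Mean interarrival time = 1/λ = 1/29.84 hour = 0.03351 hour
In minutes: 0.03351 × 60 = 2.0107 min

Final: 2.0107 min


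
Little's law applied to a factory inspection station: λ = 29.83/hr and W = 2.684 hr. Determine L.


L = λW = 29.83·2.684 = 80.0637

Final: 80.0637


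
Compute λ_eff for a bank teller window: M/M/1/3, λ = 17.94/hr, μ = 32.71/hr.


ρ = 0.5485; P_K = (1−ρ)ρ^3/(1−ρ^4) = 0.081906
λ_eff = λ(1 − P_K) = 17.94·(1 − 0.081906) = 17.94·0.918094 = 16.4706 /hr

Final: 16.4706 /hr


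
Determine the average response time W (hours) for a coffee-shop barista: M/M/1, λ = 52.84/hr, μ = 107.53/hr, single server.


W = 1/(μ−λ) = 1/(107.53 − 52.84) = 1/54.69 = 0.01828 hr

Final: 0.01828 hr


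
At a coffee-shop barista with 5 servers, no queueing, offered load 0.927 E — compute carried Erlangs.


B(5,0.927) = 0.002258 (Erlang-B)
Carried load = a(1 − B) = 0.927·(1 − 0.002258) = 0.927·0.997742 = 0.9249 E

Final: 0.9249 Erlangs


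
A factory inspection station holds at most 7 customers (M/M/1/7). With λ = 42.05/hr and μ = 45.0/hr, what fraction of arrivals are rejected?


ρ = λ/μ = 42.05/45.0 = 0.9344
P_K = (1−ρ)ρ^K/(1−ρ^(K+1)) = (0.06556·0.622120)/(1 − 0.581337)
= 0.040783/0.418663 = 0.097414

Final: 0.097414


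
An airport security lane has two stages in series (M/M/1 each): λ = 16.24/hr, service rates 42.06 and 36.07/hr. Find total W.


Each node sees arrival rate λ = 16.24/hr (tandem ⇒ throughput preserved).
W₁ = 1/(μ₁−λ) = 1/(42.06−16.24) = 0.03873 hr
W₂ = 1/(μ₂−λ) = 1/(36.07−16.24) = 0.05043 hr
W_total = W₁ + W₂ = 0.03873 + 0.05043 = 0.08916 hr

Final: 0.08916 hr


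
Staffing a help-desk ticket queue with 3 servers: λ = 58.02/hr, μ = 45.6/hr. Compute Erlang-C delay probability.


a = λ/μ = 1.2724; ρ = a/3 = 0.4241
P₀ = 0.271888 (from M/M/c formula)
C(c,a) = [a^c/(c!(1−ρ))]·P₀ = [2.05986/(6·0.5759)]·0.271888
= 0.59615·0.271888 = 0.162087

Final: 0.162087


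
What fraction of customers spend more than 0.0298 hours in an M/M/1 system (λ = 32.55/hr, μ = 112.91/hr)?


W ~ Exponential(μ−λ) for M/M/1.
μ − λ = 112.91 − 32.55 = 80.3600
P(W > t) = e^{−(μ−λ)t} = e^{−2.3947} = 0.091197

Final: 0.091197


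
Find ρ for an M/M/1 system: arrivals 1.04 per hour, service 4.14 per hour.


ρ = λ/μ = 1.04/4.14 = 0.2512

Final: 0.2512


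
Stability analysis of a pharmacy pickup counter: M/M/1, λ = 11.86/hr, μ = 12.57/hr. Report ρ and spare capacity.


Total capacity cμ = 1·12.57 = 12.57/hr
ρ = λ/(cμ) = 11.86/12.57 = 0.9435
Stable ⇔ ρ < 1: YES
Spare capacity = cμ − λ = 12.57 − 11.86 = 0.71/hr

Final: ρ = 0.9435; stable; margin = 0.71/hr


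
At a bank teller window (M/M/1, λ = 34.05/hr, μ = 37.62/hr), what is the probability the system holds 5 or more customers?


ρ = 34.05/37.62 = 0.9051
P(N ≥ n) = ρ^n = 0.9051^5 = 0.607424

Final: 0.607424


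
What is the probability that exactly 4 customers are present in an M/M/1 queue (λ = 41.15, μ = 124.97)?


ρ = 41.15/124.97 = 0.3293
P_n = (1−ρ)·ρ^n = (1 − 0.3293)·0.3293^4 = 0.6707·0.011756 = 0.007885

Final: 0.007885


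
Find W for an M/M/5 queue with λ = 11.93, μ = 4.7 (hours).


a = 2.5383; ρ = 0.5077; P₀ = 0.076931
Lq = P₀·a^c·ρ/(c!(1−ρ)²) = 0.14147
Wq = Lq/λ = 0.14147/11.93 = 0.01186 hr
W = Wq + 1/μ = 0.01186 + 0.21277 = 0.22462 hr

Final: 0.22462 hr


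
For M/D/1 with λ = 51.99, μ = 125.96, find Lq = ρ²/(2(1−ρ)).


ρ = 51.99/125.96 = 0.4128
M/D/1: Lq = ρ²/(2(1−ρ)) = 0.1704/(2·0.5872) = 0.14505

Final: 0.14505


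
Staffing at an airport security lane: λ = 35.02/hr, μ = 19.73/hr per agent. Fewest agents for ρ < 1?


Stability requires cμ > λ ⇔ c > λ/μ.
λ/μ = 35.02/19.73 = 1.7750
Minimum integer c = ⌊1.7750⌋ + 1 = 2
Check: 2·19.73 = 39.46 > 35.02, while 1·19.73 = 19.73 ≤ 35.02

Final: 2 servers


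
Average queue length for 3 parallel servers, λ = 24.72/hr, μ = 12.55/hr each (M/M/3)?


a = λ/μ = 1.9697; ρ = a/3 = 0.6566
P₀ = 0.116031
Lq = P₀·a^c·ρ / (c!·(1−ρ)²) = 0.116031·7.64213·0.6566/(6·0.11794)
= 0.82272

Final: 0.82272


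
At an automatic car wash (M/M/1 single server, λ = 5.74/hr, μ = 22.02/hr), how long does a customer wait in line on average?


ρ = 5.74/22.02 = 0.2607
Wq = ρ/(μ−λ) = 0.2607/(22.02 − 5.74) = 0.2607/16.28 = 0.01601 hr

Final: 0.01601 hr


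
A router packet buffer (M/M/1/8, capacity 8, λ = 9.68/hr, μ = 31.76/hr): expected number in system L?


ρ = 9.68/31.76 = 0.3048
L = ρ[1 − (K+1)ρ^K + Kρ^(K+1)] / [(1−ρ)(1−ρ^(K+1))]
Numerator: 0.3048·(1 − 9·0.00007447 + 8·0.00002270) = 0.304637
Denominator: (0.6952)·(0.999977) = 0.695198
L = 0.304637/0.695198 = 0.4382

Final: 0.4382


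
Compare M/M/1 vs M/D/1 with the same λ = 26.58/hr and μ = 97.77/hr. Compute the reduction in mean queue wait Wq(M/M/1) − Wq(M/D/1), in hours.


ρ = 26.58/97.77 = 0.2719
Wq(M/M/1) = ρ/(μ−λ) = 0.2719/71.19 = 0.003819 hr
Wq(M/D/1) = ρ/(2(μ−λ)) = 0.001909 hr
Savings = 0.003819 − 0.001909 = 0.001909 hr

Final: 0.001909 hr


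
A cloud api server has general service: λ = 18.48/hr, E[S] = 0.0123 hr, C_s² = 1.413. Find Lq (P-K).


ρ = λ·E[S] = 18.48·0.0123 = 0.2273
Lq = ρ²(1+C_s²)/(2(1−ρ)) = 0.05167·(1+1.413)/(2·0.7727)
= 0.05167·2.4130/1.5454 = 0.08067

Final: 0.08067


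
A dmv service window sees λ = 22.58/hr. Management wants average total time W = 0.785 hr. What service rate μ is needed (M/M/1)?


W = 1/(μ−λ) ⇒ μ − λ = 1/W = 1/0.785 = 1.2739
μ = λ + 1/W = 22.58 + 1.2739 = 23.8539 per hr

Final: 23.8539 /hr


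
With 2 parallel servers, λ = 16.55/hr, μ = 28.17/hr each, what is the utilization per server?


ρ = λ/(cμ) = 16.55/(2·28.17) = 16.55/56.34 = 0.2938

Final: 0.2938


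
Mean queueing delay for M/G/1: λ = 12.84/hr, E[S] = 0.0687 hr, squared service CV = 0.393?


ρ = λ·E[S] = 12.84·0.0687 = 0.8821
E[S²] = E[S]²(1+C_s²) = 0.0687²·(1+0.393) = 0.006575
Wq = λ·E[S²]/(2(1−ρ)) = 12.84·0.006575/(2·0.1179) = 0.35803 hr

Final: 0.35803 hr


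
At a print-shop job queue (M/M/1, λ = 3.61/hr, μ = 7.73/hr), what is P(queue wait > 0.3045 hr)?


ρ = 3.61/7.73 = 0.4670
P(Wq > t) = ρ·e^{−(μ−λ)t} = 0.4670·e^{−1.2545}
= 0.4670·0.285207 = 0.133195

Final: 0.133195


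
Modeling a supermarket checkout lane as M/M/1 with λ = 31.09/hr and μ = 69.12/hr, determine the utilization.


ρ = λ/μ = 31.09/69.12 = 0.4498

Final: 0.4498


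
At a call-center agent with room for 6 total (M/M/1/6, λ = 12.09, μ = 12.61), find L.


ρ = 12.09/12.61 = 0.9588
L = ρ[1 − (K+1)ρ^K + Kρ^(K+1)] / [(1−ρ)(1−ρ^(K+1))]
Numerator: 0.9588·(1 − 7·0.776725 + 6·0.744695) = 0.029813
Denominator: (0.04124)·(0.255305) = 0.010528
L = 0.029813/0.010528 = 2.8318

Final: 2.8318


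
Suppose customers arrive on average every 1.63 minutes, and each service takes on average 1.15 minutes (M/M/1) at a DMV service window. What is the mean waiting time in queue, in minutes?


λ = 60/1.63 = 36.8098 /hr
μ = 60/1.15 = 52.1739 /hr
ρ = λ/μ = 36.8098/52.1739 = 0.7055
Wq = ρ/(μ−λ) = 0.7055/(52.1739−36.8098) = 0.04592 hr
In minutes: 0.04592·60 = 2.755 min

Final: 2.755 min


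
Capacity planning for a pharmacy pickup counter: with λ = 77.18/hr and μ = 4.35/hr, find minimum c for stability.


Stability requires cμ > λ ⇔ c > λ/μ.
λ/μ = 77.18/4.35 = 17.7425
Minimum integer c = ⌊17.7425⌋ + 1 = 18
Check: 18·4.35 = 78.30 > 77.18, while 17·4.35 = 73.95 ≤ 77.18

Final: 18 servers


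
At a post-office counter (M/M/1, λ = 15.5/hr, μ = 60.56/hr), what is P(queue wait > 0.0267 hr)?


ρ = 15.5/60.56 = 0.2559
P(Wq > t) = ρ·e^{−(μ−λ)t} = 0.2559·e^{−1.2031}
= 0.2559·0.300261 = 0.076850

Final: 0.076850


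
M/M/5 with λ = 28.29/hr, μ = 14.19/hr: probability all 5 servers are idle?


a = λ/μ = 28.29/14.19 = 1.9937; ρ = a/c = 0.3987
Σ_{k=0}^{4} a^k/k! (terms k=0..4) = 1.00000 + 1.99366 + 1.98734 + 1.32069 + 0.65825 = 6.95993
Tail: a^5/(5!(1−ρ)) = 31.49581/(120·0.6013) = 0.43652
P₀ = 1/(6.95993 + 0.43652) = 1/7.39645 = 0.135200

Final: 0.135200


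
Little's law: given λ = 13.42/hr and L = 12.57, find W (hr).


W = L/λ = 12.57/13.42 = 0.9367 hr

Final: 0.9367 hr


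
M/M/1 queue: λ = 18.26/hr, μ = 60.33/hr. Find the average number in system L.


ρ = λ/μ = 18.26/60.33 = 0.3027
L = ρ/(1−ρ) = 0.3027/(1 − 0.3027) = 0.3027/0.6973 = 0.4340

Final: 0.4340


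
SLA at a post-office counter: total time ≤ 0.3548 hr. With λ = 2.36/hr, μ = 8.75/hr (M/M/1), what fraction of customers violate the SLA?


W ~ Exponential(μ−λ) for M/M/1.
μ − λ = 8.75 − 2.36 = 6.3900
P(W > t) = e^{−(μ−λ)t} = e^{−2.2672} = 0.103605

Final: 0.103605


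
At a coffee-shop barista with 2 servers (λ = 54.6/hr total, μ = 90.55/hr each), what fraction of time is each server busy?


ρ = λ/(cμ) = 54.6/(2·90.55) = 54.6/181.10 = 0.3015

Final: 0.3015


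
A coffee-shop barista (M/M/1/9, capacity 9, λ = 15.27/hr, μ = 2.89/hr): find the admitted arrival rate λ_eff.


ρ = 5.2837; P_K = (1−ρ)ρ^9/(1−ρ^10) = 0.810740
λ_eff = λ(1 − P_K) = 15.27·(1 − 0.810740) = 15.27·0.189260 = 2.8900 /hr

Final: 2.8900 /hr


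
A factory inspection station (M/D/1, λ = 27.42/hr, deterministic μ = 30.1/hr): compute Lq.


ρ = 27.42/30.1 = 0.9110
M/D/1: Lq = ρ²/(2(1−ρ)) = 0.8299/(2·0.08904) = 4.66019

Final: 4.66019


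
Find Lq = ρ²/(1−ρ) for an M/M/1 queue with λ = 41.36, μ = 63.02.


ρ = 41.36/63.02 = 0.6563
Lq = ρ²/(1−ρ) = 0.4307/0.3437 = 1.2532

Final: 1.2532


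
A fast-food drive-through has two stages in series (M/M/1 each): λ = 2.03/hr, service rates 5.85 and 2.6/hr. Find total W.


Each node sees arrival rate λ = 2.03/hr (tandem ⇒ throughput preserved).
W₁ = 1/(μ₁−λ) = 1/(5.85−2.03) = 0.26178 hr
W₂ = 1/(μ₂−λ) = 1/(2.6−2.03) = 1.75439 hr
W_total = W₁ + W₂ = 0.26178 + 1.75439 = 2.01617 hr

Final: 2.01617 hr


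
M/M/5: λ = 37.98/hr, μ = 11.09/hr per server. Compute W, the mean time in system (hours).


a = 3.4247; ρ = 0.6849; P₀ = 0.028428
Lq = P₀·a^c·ρ/(c!(1−ρ)²) = 0.77012
Wq = Lq/λ = 0.77012/37.98 = 0.02028 hr
W = Wq + 1/μ = 0.02028 + 0.09017 = 0.11045 hr

Final: 0.11045 hr


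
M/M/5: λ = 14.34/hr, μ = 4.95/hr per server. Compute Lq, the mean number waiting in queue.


a = λ/μ = 2.8970; ρ = a/5 = 0.5794
P₀ = 0.052294
Lq = P₀·a^c·ρ / (c!·(1−ρ)²) = 0.052294·204.04209·0.5794/(120·0.17691)
= 0.29122

Final: 0.29122


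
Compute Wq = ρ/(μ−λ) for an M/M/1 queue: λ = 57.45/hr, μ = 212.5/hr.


ρ = 57.45/212.5 = 0.2704
Wq = ρ/(μ−λ) = 0.2704/(212.5 − 57.45) = 0.2704/155.05 = 0.001744 hr

Final: 0.001744 hr


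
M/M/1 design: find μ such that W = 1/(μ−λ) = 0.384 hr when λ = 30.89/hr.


W = 1/(μ−λ) ⇒ μ − λ = 1/W = 1/0.384 = 2.6042
μ = λ + 1/W = 30.89 + 2.6042 = 33.4942 per hr

Final: 33.4942 /hr


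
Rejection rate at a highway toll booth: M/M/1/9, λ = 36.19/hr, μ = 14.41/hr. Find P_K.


ρ = λ/μ = 36.19/14.41 = 2.5115
P_K = (1−ρ)ρ^K/(1−ρ^(K+1)) = (-1.5115·3974.856191)/(1 − 9982.654098)
= -6007.797907/-9981.654098 = 0.601884

Final: 0.601884


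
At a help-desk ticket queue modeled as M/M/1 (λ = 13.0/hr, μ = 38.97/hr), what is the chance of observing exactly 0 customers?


ρ = 13.0/38.97 = 0.3336
P_n = (1−ρ)·ρ^n = (1 − 0.3336)·0.3336^0 = 0.6664·1.000000 = 0.666410

Final: 0.666410


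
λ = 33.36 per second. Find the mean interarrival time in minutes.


Mean interarrival time = 1/λ = 1/33.36 second = 0.02998 second
In minutes: 0.02998 × 0.0166667 = 0.0004996 min

Final: 0.0004996 min


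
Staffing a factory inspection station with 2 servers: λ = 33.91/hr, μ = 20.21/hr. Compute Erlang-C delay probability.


a = λ/μ = 1.6779; ρ = a/2 = 0.8389
P₀ = 0.087582 (from M/M/c formula)
C(c,a) = [a^c/(c!(1−ρ))]·P₀ = [2.81529/(2·0.1611)]·0.087582
= 8.73994·0.087582 = 0.765465

Final: 0.765465


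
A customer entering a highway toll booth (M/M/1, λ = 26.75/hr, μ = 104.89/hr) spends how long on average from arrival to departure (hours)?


W = 1/(μ−λ) = 1/(104.89 − 26.75) = 1/78.14 = 0.01280 hr

Final: 0.01280 hr


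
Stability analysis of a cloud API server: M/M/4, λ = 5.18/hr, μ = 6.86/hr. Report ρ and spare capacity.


Total capacity cμ = 4·6.86 = 27.44/hr
ρ = λ/(cμ) = 5.18/27.44 = 0.1888
Stable ⇔ ρ < 1: YES
Spare capacity = cμ − λ = 27.44 − 5.18 = 22.26/hr

Final: ρ = 0.1888; stable; margin = 22.26/hr


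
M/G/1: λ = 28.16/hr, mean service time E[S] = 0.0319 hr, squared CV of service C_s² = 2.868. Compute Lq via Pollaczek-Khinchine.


ρ = λ·E[S] = 28.16·0.0319 = 0.8983
Lq = ρ²(1+C_s²)/(2(1−ρ)) = 0.8070·(1+2.868)/(2·0.1017)
= 0.8070·3.8680/0.2034 = 15.34614

Final: 15.34614


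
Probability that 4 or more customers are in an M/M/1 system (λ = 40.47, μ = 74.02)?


ρ = 40.47/74.02 = 0.5467
P(N ≥ n) = ρ^n = 0.5467^4 = 0.089359

Final: 0.089359


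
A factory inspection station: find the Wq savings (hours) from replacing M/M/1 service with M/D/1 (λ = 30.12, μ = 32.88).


ρ = 30.12/32.88 = 0.9161
Wq(M/M/1) = ρ/(μ−λ) = 0.9161/2.76 = 0.33191 hr
Wq(M/D/1) = ρ/(2(μ−λ)) = 0.16595 hr
Savings = 0.33191 − 0.16595 = 0.16595 hr

Final: 0.16595 hr


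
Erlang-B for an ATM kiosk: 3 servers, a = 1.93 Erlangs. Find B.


B(c,a) = (a^c/c!) / Σ_{k=0}^{c} a^k/k!
a^3/3! = 1.198176
Σ terms (k=0..3): 1.00000 + 1.93000 + 1.86245 + 1.19818 = 5.990626
B = 1.198176/5.990626 = 0.200009

Final: 0.200009


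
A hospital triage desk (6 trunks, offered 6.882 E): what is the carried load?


B(6,6.882) = 0.323905 (Erlang-B)
Carried load = a(1 − B) = 6.882·(1 − 0.323905) = 6.882·0.676095 = 4.6529 E

Final: 4.6529 Erlangs


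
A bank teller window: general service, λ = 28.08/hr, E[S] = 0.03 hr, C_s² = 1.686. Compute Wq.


ρ = λ·E[S] = 28.08·0.03 = 0.8424
E[S²] = E[S]²(1+C_s²) = 0.03²·(1+1.686) = 0.002417
Wq = λ·E[S²]/(2(1−ρ)) = 28.08·0.002417/(2·0.1576) = 0.21536 hr

Final: 0.21536 hr


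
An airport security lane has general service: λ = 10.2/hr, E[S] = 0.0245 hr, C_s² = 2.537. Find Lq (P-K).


ρ = λ·E[S] = 10.2·0.0245 = 0.2499
Lq = ρ²(1+C_s²)/(2(1−ρ)) = 0.06245·(1+2.537)/(2·0.7501)
= 0.06245·3.5370/1.5002 = 0.14724

Final: 0.14724


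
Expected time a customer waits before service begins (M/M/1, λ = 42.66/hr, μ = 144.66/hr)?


ρ = 42.66/144.66 = 0.2949
Wq = ρ/(μ−λ) = 0.2949/(144.66 − 42.66) = 0.2949/102.00 = 0.002891 hr

Final: 0.002891 hr


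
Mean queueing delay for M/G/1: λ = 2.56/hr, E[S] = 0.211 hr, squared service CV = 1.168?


ρ = λ·E[S] = 2.56·0.211 = 0.5402
E[S²] = E[S]²(1+C_s²) = 0.211²·(1+1.168) = 0.096522
Wq = λ·E[S²]/(2(1−ρ)) = 2.56·0.096522/(2·0.4598) = 0.26868 hr

Final: 0.26868 hr


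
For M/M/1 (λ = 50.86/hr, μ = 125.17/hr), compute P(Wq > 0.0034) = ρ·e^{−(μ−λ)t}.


ρ = 50.86/125.17 = 0.4063
P(Wq > t) = ρ·e^{−(μ−λ)t} = 0.4063·e^{−0.2527}
= 0.4063·0.776737 = 0.315609

Final: 0.315609


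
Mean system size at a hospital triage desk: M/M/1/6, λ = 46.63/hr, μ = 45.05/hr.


ρ = 46.63/45.05 = 1.0351
L = ρ[1 − (K+1)ρ^K + Kρ^(K+1)] / [(1−ρ)(1−ρ^(K+1))]
Numerator: 1.0351·(1 − 7·1.229770 + 6·1.272900) = 0.030032
Denominator: (-0.03507)·(-0.272900) = 0.009571
L = 0.030032/0.009571 = 3.1377

Final: 3.1377


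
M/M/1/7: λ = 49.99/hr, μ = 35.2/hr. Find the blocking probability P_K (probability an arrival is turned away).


ρ = λ/μ = 49.99/35.2 = 1.4202
P_K = (1−ρ)ρ^K/(1−ρ^(K+1)) = (-0.4202·11.651540)/(1 − 16.547172)
= -4.895633/-15.547172 = 0.314889

Final: 0.314889


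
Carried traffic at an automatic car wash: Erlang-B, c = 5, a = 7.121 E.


B(5,7.121) = 0.431790 (Erlang-B)
Carried load = a(1 − B) = 7.121·(1 − 0.431790) = 7.121·0.568210 = 4.0462 E

Final: 4.0462 Erlangs


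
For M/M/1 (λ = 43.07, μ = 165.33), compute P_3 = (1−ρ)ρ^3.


ρ = 43.07/165.33 = 0.2605
P_n = (1−ρ)·ρ^n = (1 − 0.2605)·0.2605^3 = 0.7395·0.017679 = 0.013074

Final: 0.013074


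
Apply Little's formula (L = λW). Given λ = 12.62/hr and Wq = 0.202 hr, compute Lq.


Lq = λWq = 12.62·0.202 = 2.5492

Final: 2.5492


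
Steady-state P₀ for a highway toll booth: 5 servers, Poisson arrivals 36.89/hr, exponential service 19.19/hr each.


a = λ/μ = 36.89/19.19 = 1.9224; ρ = a/c = 0.3845
Σ_{k=0}^{4} a^k/k! (terms k=0..4) = 1.00000 + 1.92236 + 1.84773 + 1.18399 + 0.56901 = 6.52309
Tail: a^5/(5!(1−ρ)) = 26.25236/(120·0.6155) = 0.35542
P₀ = 1/(6.52309 + 0.35542) = 1/6.87851 = 0.145380

Final: 0.145380


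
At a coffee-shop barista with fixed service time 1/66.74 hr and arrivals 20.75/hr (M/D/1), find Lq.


ρ = 20.75/66.74 = 0.3109
M/D/1: Lq = ρ²/(2(1−ρ)) = 0.09666/(2·0.6891) = 0.07014

Final: 0.07014


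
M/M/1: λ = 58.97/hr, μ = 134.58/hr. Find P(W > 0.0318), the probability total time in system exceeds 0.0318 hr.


W ~ Exponential(μ−λ) for M/M/1.
μ − λ = 134.58 − 58.97 = 75.6100
P(W > t) = e^{−(μ−λ)t} = e^{−2.4044} = 0.090320

Final: 0.090320


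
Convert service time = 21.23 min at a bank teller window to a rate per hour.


μ = 1/(service time) in consistent units.
1 hour = 60 min, so μ = 60/21.23 = 2.8262 per hour

Final: 2.8262 /hr


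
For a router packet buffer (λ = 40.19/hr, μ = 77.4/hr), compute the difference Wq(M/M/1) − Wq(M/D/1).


ρ = 40.19/77.4 = 0.5193
Wq(M/M/1) = ρ/(μ−λ) = 0.5193/37.21 = 0.01395 hr
Wq(M/D/1) = ρ/(2(μ−λ)) = 0.006977 hr
Savings = 0.01395 − 0.006977 = 0.006977 hr

Final: 0.006977 hr


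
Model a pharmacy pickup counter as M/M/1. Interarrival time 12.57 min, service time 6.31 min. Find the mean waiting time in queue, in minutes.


λ = 60/12.57 = 4.7733 /hr
μ = 60/6.31 = 9.5087 /hr
ρ = λ/μ = 4.7733/9.5087 = 0.5020
Wq = ρ/(μ−λ) = 0.5020/(9.5087−4.7733) = 0.10601 hr
In minutes: 0.10601·60 = 6.360 min

Final: 6.360 min


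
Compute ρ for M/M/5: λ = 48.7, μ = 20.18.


ρ = λ/(cμ) = 48.7/(5·20.18) = 48.7/100.90 = 0.4827

Final: 0.4827


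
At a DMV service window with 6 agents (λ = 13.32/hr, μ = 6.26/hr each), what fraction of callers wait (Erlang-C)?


a = λ/μ = 2.1278; ρ = a/6 = 0.3546
P₀ = 0.118843 (from M/M/c formula)
C(c,a) = [a^c/(c!(1−ρ))]·P₀ = [92.80670/(720·0.6454)]·0.118843
= 0.19973·0.118843 = 0.023736

Final: 0.023736


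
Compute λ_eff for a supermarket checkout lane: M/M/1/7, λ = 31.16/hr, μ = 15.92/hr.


ρ = 1.9573; P_K = (1−ρ)ρ^7/(1−ρ^8) = 0.491370
λ_eff = λ(1 − P_K) = 31.16·(1 − 0.491370) = 31.16·0.508630 = 15.8489 /hr

Final: 15.8489 /hr


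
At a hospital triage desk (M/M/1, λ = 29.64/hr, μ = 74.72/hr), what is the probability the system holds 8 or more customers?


ρ = 29.64/74.72 = 0.3967
P(N ≥ n) = ρ^n = 0.3967^8 = 0.0006131

Final: 0.0006131


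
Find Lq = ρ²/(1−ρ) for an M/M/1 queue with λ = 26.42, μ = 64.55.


ρ = 26.42/64.55 = 0.4093
Lq = ρ²/(1−ρ) = 0.1675/0.5907 = 0.2836

Final: 0.2836


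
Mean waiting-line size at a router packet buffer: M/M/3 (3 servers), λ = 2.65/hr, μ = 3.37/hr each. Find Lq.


a = λ/μ = 0.7864; ρ = a/3 = 0.2621
P₀ = 0.453443
Lq = P₀·a^c·ρ / (c!·(1−ρ)²) = 0.453443·0.48624·0.2621/(6·0.54447)
= 0.01769

Final: 0.01769


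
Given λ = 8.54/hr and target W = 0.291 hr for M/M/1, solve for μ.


W = 1/(μ−λ) ⇒ μ − λ = 1/W = 1/0.291 = 3.4364
μ = λ + 1/W = 8.54 + 3.4364 = 11.9764 per hr

Final: 11.9764 /hr


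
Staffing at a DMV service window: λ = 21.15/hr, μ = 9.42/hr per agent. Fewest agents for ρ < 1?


Stability requires cμ > λ ⇔ c > λ/μ.
λ/μ = 21.15/9.42 = 2.2452
Minimum integer c = ⌊2.2452⌋ + 1 = 3
Check: 3·9.42 = 28.26 > 21.15, while 2·9.42 = 18.84 ≤ 21.15

Final: 3 servers


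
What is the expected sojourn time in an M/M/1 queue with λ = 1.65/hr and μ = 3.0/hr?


W = 1/(μ−λ) = 1/(3.0 − 1.65) = 1/1.35 = 0.7407 hr

Final: 0.7407 hr


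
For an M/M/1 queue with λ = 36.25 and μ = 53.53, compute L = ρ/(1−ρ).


ρ = λ/μ = 36.25/53.53 = 0.6772
L = ρ/(1−ρ) = 0.6772/(1 − 0.6772) = 0.6772/0.3228 = 2.0978

Final: 2.0978


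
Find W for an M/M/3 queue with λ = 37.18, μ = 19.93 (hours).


a = 1.8655; ρ = 0.6218; P₀ = 0.133922
Lq = P₀·a^c·ρ/(c!(1−ρ)²) = 0.63015
Wq = Lq/λ = 0.63015/37.18 = 0.01695 hr
W = Wq + 1/μ = 0.01695 + 0.05018 = 0.06712 hr

Final: 0.06712 hr


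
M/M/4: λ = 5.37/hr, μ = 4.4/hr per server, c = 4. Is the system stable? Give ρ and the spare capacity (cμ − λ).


Total capacity cμ = 4·4.4 = 17.60/hr
ρ = λ/(cμ) = 5.37/17.60 = 0.3051
Stable ⇔ ρ < 1: YES
Spare capacity = cμ − λ = 17.60 − 5.37 = 12.23/hr

Final: ρ = 0.3051; stable; margin = 12.23/hr


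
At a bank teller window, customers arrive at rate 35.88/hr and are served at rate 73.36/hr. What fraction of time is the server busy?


ρ = λ/μ = 35.88/73.36 = 0.4891

Final: 0.4891


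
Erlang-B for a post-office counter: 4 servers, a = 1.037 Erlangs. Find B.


B(c,a) = (a^c/c!) / Σ_{k=0}^{c} a^k/k!
a^4/4! = 0.048184
Σ terms (k=0..4): 1.00000 + 1.03700 + 0.53768 + 0.18586 + 0.04818 = 2.808728
B = 0.048184/2.808728 = 0.017155

Final: 0.017155


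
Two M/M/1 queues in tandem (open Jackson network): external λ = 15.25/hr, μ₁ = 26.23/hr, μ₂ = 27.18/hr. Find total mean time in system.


Each node sees arrival rate λ = 15.25/hr (tandem ⇒ throughput preserved).
W₁ = 1/(μ₁−λ) = 1/(26.23−15.25) = 0.09107 hr
W₂ = 1/(μ₂−λ) = 1/(27.18−15.25) = 0.08382 hr
W_total = W₁ + W₂ = 0.09107 + 0.08382 = 0.17490 hr

Final: 0.17490 hr


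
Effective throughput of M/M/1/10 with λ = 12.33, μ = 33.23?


ρ = 0.3711; P_K = (1−ρ)ρ^10/(1−ρ^11) = 0.00003111
λ_eff = λ(1 − P_K) = 12.33·(1 − 0.00003111) = 12.33·0.999969 = 12.3296 /hr

Final: 12.3296 /hr


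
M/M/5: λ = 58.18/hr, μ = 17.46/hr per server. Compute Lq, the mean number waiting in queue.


a = λ/μ = 3.3322; ρ = a/5 = 0.6664
P₀ = 0.031796
Lq = P₀·a^c·ρ / (c!·(1−ρ)²) = 0.031796·410.81604·0.6664/(120·0.11126)
= 0.65199

Final: 0.65199


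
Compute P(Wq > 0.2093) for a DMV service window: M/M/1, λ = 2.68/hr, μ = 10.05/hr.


ρ = 2.68/10.05 = 0.2667
P(Wq > t) = ρ·e^{−(μ−λ)t} = 0.2667·e^{−1.5425}
= 0.2667·0.213837 = 0.057023

Final: 0.057023


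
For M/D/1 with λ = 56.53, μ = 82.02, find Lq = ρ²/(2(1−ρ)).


ρ = 56.53/82.02 = 0.6892
M/D/1: Lq = ρ²/(2(1−ρ)) = 0.4750/(2·0.3108) = 0.76426

Final: 0.76426


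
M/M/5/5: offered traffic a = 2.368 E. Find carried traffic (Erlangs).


B(5,2.368) = 0.060151 (Erlang-B)
Carried load = a(1 − B) = 2.368·(1 − 0.060151) = 2.368·0.939849 = 2.2256 E

Final: 2.2256 Erlangs


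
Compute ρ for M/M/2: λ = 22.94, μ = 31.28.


ρ = λ/(cμ) = 22.94/(2·31.28) = 22.94/62.56 = 0.3667

Final: 0.3667


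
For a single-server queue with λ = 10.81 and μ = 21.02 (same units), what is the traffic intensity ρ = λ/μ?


ρ = λ/μ = 10.81/21.02 = 0.5143

Final: 0.5143


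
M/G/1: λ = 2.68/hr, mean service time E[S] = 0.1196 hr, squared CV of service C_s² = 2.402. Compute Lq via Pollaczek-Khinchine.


ρ = λ·E[S] = 2.68·0.1196 = 0.3205
Lq = ρ²(1+C_s²)/(2(1−ρ)) = 0.1027·(1+2.402)/(2·0.6795)
= 0.1027·3.4020/1.3589 = 0.25720

Final: 0.25720


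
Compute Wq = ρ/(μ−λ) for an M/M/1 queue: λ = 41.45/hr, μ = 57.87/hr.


ρ = 41.45/57.87 = 0.7163
Wq = ρ/(μ−λ) = 0.7163/(57.87 − 41.45) = 0.7163/16.42 = 0.04362 hr

Final: 0.04362 hr


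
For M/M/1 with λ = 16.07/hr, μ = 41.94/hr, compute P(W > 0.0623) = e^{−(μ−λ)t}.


W ~ Exponential(μ−λ) for M/M/1.
μ − λ = 41.94 − 16.07 = 25.8700
P(W > t) = e^{−(μ−λ)t} = e^{−1.6117} = 0.199548

Final: 0.199548


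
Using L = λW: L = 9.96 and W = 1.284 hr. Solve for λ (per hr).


λ = L/W = 9.96/1.284 = 7.7570 /hr

Final: 7.7570 /hr


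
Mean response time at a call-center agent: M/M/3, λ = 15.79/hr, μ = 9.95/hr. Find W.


a = 1.5869; ρ = 0.5290; P₀ = 0.190106
Lq = P₀·a^c·ρ/(c!(1−ρ)²) = 0.30191
Wq = Lq/λ = 0.30191/15.79 = 0.01912 hr
W = Wq + 1/μ = 0.01912 + 0.10050 = 0.11962 hr

Final: 0.11962 hr


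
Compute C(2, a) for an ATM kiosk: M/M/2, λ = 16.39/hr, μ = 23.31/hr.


a = λ/μ = 0.7031; ρ = a/2 = 0.3516
P₀ = 0.479765 (from M/M/c formula)
C(c,a) = [a^c/(c!(1−ρ))]·P₀ = [0.49439/(2·0.6484)]·0.479765
= 0.38122·0.479765 = 0.182897

Final: 0.182897


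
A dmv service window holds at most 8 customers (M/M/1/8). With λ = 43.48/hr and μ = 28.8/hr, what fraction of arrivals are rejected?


ρ = λ/μ = 43.48/28.8 = 1.5097
P_K = (1−ρ)ρ^K/(1−ρ^(K+1)) = (-0.5097·26.988353)/(1 − 40.744916)
= -13.756563/-39.744916 = 0.346121

Final: 0.346121


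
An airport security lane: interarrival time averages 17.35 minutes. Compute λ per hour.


λ = 1/(interarrival time) in consistent units.
1 hour = 60 min, so λ = 60/17.35 = 3.4582 per hour

Final: 3.4582 /hr


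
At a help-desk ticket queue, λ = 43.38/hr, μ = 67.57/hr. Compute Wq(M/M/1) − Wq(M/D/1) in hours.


ρ = 43.38/67.57 = 0.6420
Wq(M/M/1) = ρ/(μ−λ) = 0.6420/24.19 = 0.02654 hr
Wq(M/D/1) = ρ/(2(μ−λ)) = 0.01327 hr
Savings = 0.02654 − 0.01327 = 0.01327 hr

Final: 0.01327 hr


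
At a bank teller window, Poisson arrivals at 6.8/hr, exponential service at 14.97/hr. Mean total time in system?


W = 1/(μ−λ) = 1/(14.97 − 6.8) = 1/8.17 = 0.1224 hr

Final: 0.1224 hr


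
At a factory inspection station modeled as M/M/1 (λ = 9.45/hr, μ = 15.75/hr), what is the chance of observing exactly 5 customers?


ρ = 9.45/15.75 = 0.6000
P_n = (1−ρ)·ρ^n = (1 − 0.6000)·0.6000^5 = 0.4000·0.077760 = 0.031104

Final: 0.031104


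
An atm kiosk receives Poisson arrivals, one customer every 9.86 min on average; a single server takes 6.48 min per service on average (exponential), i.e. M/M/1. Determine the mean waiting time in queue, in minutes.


λ = 60/9.86 = 6.0852 /hr
μ = 60/6.48 = 9.2593 /hr
ρ = λ/μ = 6.0852/9.2593 = 0.6572
Wq = ρ/(μ−λ) = 0.6572/(9.2593−6.0852) = 0.20705 hr
In minutes: 0.20705·60 = 12.423 min

Final: 12.423 min


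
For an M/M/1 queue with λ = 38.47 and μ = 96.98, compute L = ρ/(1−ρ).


ρ = λ/μ = 38.47/96.98 = 0.3967
L = ρ/(1−ρ) = 0.3967/(1 − 0.3967) = 0.3967/0.6033 = 0.6575

Final: 0.6575


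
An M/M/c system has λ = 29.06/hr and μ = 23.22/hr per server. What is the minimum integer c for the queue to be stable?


Stability requires cμ > λ ⇔ c > λ/μ.
λ/μ = 29.06/23.22 = 1.2515
Minimum integer c = ⌊1.2515⌋ + 1 = 2
Check: 2·23.22 = 46.44 > 29.06, while 1·23.22 = 23.22 ≤ 29.06

Final: 2 servers


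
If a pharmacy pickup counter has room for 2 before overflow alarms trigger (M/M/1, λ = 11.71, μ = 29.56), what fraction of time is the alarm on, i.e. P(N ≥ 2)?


ρ = 11.71/29.56 = 0.3961
P(N ≥ n) = ρ^n = 0.3961^2 = 0.156930

Final: 0.156930


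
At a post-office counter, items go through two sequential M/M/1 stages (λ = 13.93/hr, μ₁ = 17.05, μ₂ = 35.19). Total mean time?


Each node sees arrival rate λ = 13.93/hr (tandem ⇒ throughput preserved).
W₁ = 1/(μ₁−λ) = 1/(17.05−13.93) = 0.32051 hr
W₂ = 1/(μ₂−λ) = 1/(35.19−13.93) = 0.04704 hr
W_total = W₁ + W₂ = 0.32051 + 0.04704 = 0.36755 hr

Final: 0.36755 hr


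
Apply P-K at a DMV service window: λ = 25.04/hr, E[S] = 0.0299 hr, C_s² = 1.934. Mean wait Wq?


ρ = λ·E[S] = 25.04·0.0299 = 0.7487
E[S²] = E[S]²(1+C_s²) = 0.0299²·(1+1.934) = 0.002623
Wq = λ·E[S²]/(2(1−ρ)) = 25.04·0.002623/(2·0.2513) = 0.13068 hr

Final: 0.13068 hr


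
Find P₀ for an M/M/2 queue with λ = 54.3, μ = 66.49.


a = λ/μ = 54.3/66.49 = 0.8167; ρ = a/c = 0.4083
Σ_{k=0}^{1} a^k/k! (terms k=0..1) = 1.00000 + 0.81666 = 1.81666
Tail: a^2/(2!(1−ρ)) = 0.66694/(2·0.5917) = 0.56361
P₀ = 1/(1.81666 + 0.56361) = 1/2.38027 = 0.420120

Final: 0.420120


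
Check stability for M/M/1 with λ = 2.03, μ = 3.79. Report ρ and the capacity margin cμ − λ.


Total capacity cμ = 1·3.79 = 3.79/hr
ρ = λ/(cμ) = 2.03/3.79 = 0.5356
Stable ⇔ ρ < 1: YES
Spare capacity = cμ − λ = 3.79 − 2.03 = 1.76/hr

Final: ρ = 0.5356; stable; margin = 1.76/hr


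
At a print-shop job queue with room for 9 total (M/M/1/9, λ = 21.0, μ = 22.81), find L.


ρ = 21.0/22.81 = 0.9206
L = ρ[1 − (K+1)ρ^K + Kρ^(K+1)] / [(1−ρ)(1−ρ^(K+1))]
Numerator: 0.9206·(1 − 10·0.475167 + 9·0.437462) = 0.170769
Denominator: (0.07935)·(0.562538) = 0.044638
L = 0.170769/0.044638 = 3.8256

Final: 3.8256


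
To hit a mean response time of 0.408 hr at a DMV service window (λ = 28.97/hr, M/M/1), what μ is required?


W = 1/(μ−λ) ⇒ μ − λ = 1/W = 1/0.408 = 2.4510
μ = λ + 1/W = 28.97 + 2.4510 = 31.4210 per hr

Final: 31.4210 /hr


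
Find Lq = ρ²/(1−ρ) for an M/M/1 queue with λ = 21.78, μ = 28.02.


ρ = 21.78/28.02 = 0.7773
Lq = ρ²/(1−ρ) = 0.6042/0.2227 = 2.7131

Final: 2.7131


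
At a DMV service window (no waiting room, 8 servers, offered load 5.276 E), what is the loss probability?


B(c,a) = (a^c/c!) / Σ_{k=0}^{c} a^k/k!
a^8/8! = 14.890791
Σ terms (k=0..8): 1.00000 + 5.27600 + 13.91809 + 24.47728 + 32.28553 + 34.06769 + 29.95686 + 22.57891 + 14.89079 = 178.451141
B = 14.890791/178.451141 = 0.083445

Final: 0.083445


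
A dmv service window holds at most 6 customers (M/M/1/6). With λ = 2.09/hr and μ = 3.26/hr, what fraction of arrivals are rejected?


ρ = λ/μ = 2.09/3.26 = 0.6411
P_K = (1−ρ)ρ^K/(1−ρ^(K+1)) = (0.3589·0.069434)/(1 − 0.044514)
= 0.024920/0.955486 = 0.026081

Final: 0.026081


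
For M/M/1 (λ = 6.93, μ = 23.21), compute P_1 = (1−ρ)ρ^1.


ρ = 6.93/23.21 = 0.2986
P_n = (1−ρ)·ρ^n = (1 − 0.2986)·0.2986^1 = 0.7014·0.298578 = 0.209429

Final: 0.209429


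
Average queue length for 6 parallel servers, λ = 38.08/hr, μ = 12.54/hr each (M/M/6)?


a = λ/μ = 3.0367; ρ = a/6 = 0.5061
P₀ = 0.047137
Lq = P₀·a^c·ρ / (c!·(1−ρ)²) = 0.047137·784.14508·0.5061/(720·0.24392)
= 0.10652

Final: 0.10652


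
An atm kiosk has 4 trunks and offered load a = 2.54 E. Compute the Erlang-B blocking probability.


B(c,a) = (a^c/c!) / Σ_{k=0}^{c} a^k/k!
a^4/4! = 1.734298
Σ terms (k=0..4): 1.00000 + 2.54000 + 3.22580 + 2.73118 + 1.73430 = 11.231275
B = 1.734298/11.231275 = 0.154417

Final: 0.154417


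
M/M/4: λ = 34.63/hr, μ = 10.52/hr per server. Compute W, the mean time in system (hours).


a = 3.2918; ρ = 0.8230; P₀ = 0.023100
Lq = P₀·a^c·ρ/(c!(1−ρ)²) = 2.96734
Wq = Lq/λ = 2.96734/34.63 = 0.08569 hr
W = Wq + 1/μ = 0.08569 + 0.09506 = 0.18074 hr

Final: 0.18074 hr


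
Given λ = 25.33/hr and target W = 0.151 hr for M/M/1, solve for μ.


W = 1/(μ−λ) ⇒ μ − λ = 1/W = 1/0.151 = 6.6225
μ = λ + 1/W = 25.33 + 6.6225 = 31.9525 per hr

Final: 31.9525 /hr


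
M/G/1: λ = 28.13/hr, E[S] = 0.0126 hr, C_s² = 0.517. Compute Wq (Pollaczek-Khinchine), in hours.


ρ = λ·E[S] = 28.13·0.0126 = 0.3544
E[S²] = E[S]²(1+C_s²) = 0.0126²·(1+0.517) = 0.0002408
Wq = λ·E[S²]/(2(1−ρ)) = 28.13·0.0002408/(2·0.6456) = 0.005247 hr

Final: 0.005247 hr


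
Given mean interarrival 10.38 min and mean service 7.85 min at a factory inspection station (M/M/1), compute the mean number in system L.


λ = 60/10.38 = 5.7803 /hr
μ = 60/7.85 = 7.6433 /hr
ρ = λ/μ = 5.7803/7.6433 = 0.7563
L = ρ/(1−ρ) = 0.7563/0.2437 = 3.1028

Final: 3.1028


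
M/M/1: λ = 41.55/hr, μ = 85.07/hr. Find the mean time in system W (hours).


W = 1/(μ−λ) = 1/(85.07 − 41.55) = 1/43.52 = 0.02298 hr

Final: 0.02298 hr


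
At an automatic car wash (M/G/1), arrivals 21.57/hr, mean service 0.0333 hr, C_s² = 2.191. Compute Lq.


ρ = λ·E[S] = 21.57·0.0333 = 0.7183
Lq = ρ²(1+C_s²)/(2(1−ρ)) = 0.5159·(1+2.191)/(2·0.2817)
= 0.5159·3.1910/0.5634 = 2.92193

Final: 2.92193


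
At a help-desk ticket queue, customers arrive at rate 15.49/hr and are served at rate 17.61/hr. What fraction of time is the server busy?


ρ = λ/μ = 15.49/17.61 = 0.8796

Final: 0.8796


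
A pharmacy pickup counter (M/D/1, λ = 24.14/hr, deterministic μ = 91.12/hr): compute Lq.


ρ = 24.14/91.12 = 0.2649
M/D/1: Lq = ρ²/(2(1−ρ)) = 0.07019/(2·0.7351) = 0.04774

Final: 0.04774


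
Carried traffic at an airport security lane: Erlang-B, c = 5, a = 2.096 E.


B(5,2.096) = 0.042305 (Erlang-B)
Carried load = a(1 − B) = 2.096·(1 − 0.042305) = 2.096·0.957695 = 2.0073 E

Final: 2.0073 Erlangs


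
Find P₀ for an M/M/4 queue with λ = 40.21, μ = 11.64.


a = λ/μ = 40.21/11.64 = 3.4545; ρ = a/c = 0.8636
Σ_{k=0}^{3} a^k/k! (terms k=0..3) = 1.00000 + 3.45447 + 5.96667 + 6.87056 = 17.29170
Tail: a^4/(4!(1−ρ)) = 142.40472/(24·0.1364) = 43.50632
P₀ = 1/(17.29170 + 43.50632) = 1/60.79802 = 0.016448

Final: 0.016448


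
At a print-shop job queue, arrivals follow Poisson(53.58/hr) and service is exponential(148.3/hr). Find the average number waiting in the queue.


ρ = 53.58/148.3 = 0.3613
Lq = ρ²/(1−ρ) = 0.1305/0.6387 = 0.2044

Final: 0.2044


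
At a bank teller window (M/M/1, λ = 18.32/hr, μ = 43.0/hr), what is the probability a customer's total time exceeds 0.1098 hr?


W ~ Exponential(μ−λ) for M/M/1.
μ − λ = 43.0 − 18.32 = 24.6800
P(W > t) = e^{−(μ−λ)t} = e^{−2.7099} = 0.066546

Final: 0.066546


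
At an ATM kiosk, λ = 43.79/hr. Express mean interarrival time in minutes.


Mean interarrival time = 1/λ = 1/43.79 hour = 0.02284 hour
In minutes: 0.02284 × 60 = 1.3702 min

Final: 1.3702 min


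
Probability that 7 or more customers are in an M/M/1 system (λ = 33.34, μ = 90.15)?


ρ = 33.34/90.15 = 0.3698
P(N ≥ n) = ρ^n = 0.3698^7 = 0.0009462

Final: 0.0009462


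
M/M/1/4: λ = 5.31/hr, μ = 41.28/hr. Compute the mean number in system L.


ρ = 5.31/41.28 = 0.1286
L = ρ[1 − (K+1)ρ^K + Kρ^(K+1)] / [(1−ρ)(1−ρ^(K+1))]
Numerator: 0.1286·(1 − 5·0.0002738 + 4·0.00003522) = 0.128476
Denominator: (0.8714)·(0.999965) = 0.871336
L = 0.128476/0.871336 = 0.1474

Final: 0.1474


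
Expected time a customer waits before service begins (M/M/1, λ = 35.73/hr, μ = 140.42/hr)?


ρ = 35.73/140.42 = 0.2545
Wq = ρ/(μ−λ) = 0.2545/(140.42 − 35.73) = 0.2545/104.69 = 0.002431 hr

Final: 0.002431 hr


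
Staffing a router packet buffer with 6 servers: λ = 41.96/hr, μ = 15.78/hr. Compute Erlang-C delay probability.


a = λ/μ = 2.6591; ρ = a/6 = 0.4432
P₀ = 0.069442 (from M/M/c formula)
C(c,a) = [a^c/(c!(1−ρ))]·P₀ = [353.48491/(720·0.5568)]·0.069442
= 0.88170·0.069442 = 0.061227

Final: 0.061227


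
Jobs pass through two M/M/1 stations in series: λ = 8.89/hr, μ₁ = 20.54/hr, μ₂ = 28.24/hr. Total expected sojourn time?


Each node sees arrival rate λ = 8.89/hr (tandem ⇒ throughput preserved).
W₁ = 1/(μ₁−λ) = 1/(20.54−8.89) = 0.08584 hr
W₂ = 1/(μ₂−λ) = 1/(28.24−8.89) = 0.05168 hr
W_total = W₁ + W₂ = 0.08584 + 0.05168 = 0.13752 hr

Final: 0.13752 hr


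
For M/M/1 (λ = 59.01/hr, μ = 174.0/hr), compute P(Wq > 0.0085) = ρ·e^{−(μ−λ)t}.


ρ = 59.01/174.0 = 0.3391
P(Wq > t) = ρ·e^{−(μ−λ)t} = 0.3391·e^{−0.9774}
= 0.3391·0.376283 = 0.127612

Final: 0.127612


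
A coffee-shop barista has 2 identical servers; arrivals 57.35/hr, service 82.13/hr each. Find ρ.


ρ = λ/(cμ) = 57.35/(2·82.13) = 57.35/164.26 = 0.3491

Final: 0.3491


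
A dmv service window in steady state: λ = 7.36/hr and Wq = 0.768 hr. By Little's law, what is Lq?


Lq = λWq = 7.36·0.768 = 5.6525

Final: 5.6525


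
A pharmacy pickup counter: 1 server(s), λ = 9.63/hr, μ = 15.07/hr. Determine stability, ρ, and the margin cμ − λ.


Total capacity cμ = 1·15.07 = 15.07/hr
ρ = λ/(cμ) = 9.63/15.07 = 0.6390
Stable ⇔ ρ < 1: YES
Spare capacity = cμ − λ = 15.07 − 9.63 = 5.44/hr

Final: ρ = 0.6390; stable; margin = 5.44/hr


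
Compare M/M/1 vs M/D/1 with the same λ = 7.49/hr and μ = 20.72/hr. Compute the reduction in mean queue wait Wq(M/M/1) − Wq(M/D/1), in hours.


ρ = 7.49/20.72 = 0.3615
Wq(M/M/1) = ρ/(μ−λ) = 0.3615/13.23 = 0.02732 hr
Wq(M/D/1) = ρ/(2(μ−λ)) = 0.01366 hr
Savings = 0.02732 − 0.01366 = 0.01366 hr

Final: 0.01366 hr


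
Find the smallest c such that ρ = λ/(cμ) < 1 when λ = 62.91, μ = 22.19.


Stability requires cμ > λ ⇔ c > λ/μ.
λ/μ = 62.91/22.19 = 2.8351
Minimum integer c = ⌊2.8351⌋ + 1 = 3
Check: 3·22.19 = 66.57 > 62.91, while 2·22.19 = 44.38 ≤ 62.91

Final: 3 servers


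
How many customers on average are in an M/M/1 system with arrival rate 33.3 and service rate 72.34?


ρ = λ/μ = 33.3/72.34 = 0.4603
L = ρ/(1−ρ) = 0.4603/(1 − 0.4603) = 0.4603/0.5397 = 0.8530

Final: 0.8530


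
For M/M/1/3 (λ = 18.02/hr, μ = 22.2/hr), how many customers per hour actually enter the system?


ρ = 0.8117; P_K = (1−ρ)ρ^3/(1−ρ^4) = 0.177952
λ_eff = λ(1 − P_K) = 18.02·(1 − 0.177952) = 18.02·0.822048 = 14.8133 /hr

Final: 14.8133 /hr


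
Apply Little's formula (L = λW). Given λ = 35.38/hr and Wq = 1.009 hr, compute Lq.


Lq = λWq = 35.38·1.009 = 35.6984

Final: 35.6984


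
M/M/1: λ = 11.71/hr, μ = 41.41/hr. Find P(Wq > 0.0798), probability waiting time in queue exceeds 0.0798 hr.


ρ = 11.71/41.41 = 0.2828
P(Wq > t) = ρ·e^{−(μ−λ)t} = 0.2828·e^{−2.3701}
= 0.2828·0.093475 = 0.026433

Final: 0.026433


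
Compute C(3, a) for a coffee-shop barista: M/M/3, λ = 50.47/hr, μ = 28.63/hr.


a = λ/μ = 1.7628; ρ = a/3 = 0.5876
P₀ = 0.153124 (from M/M/c formula)
C(c,a) = [a^c/(c!(1−ρ))]·P₀ = [5.47817/(6·0.4124)]·0.153124
= 2.21401·0.153124 = 0.339018

Final: 0.339018


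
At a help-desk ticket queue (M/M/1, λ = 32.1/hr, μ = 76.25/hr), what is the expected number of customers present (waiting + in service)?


ρ = λ/μ = 32.1/76.25 = 0.4210
L = ρ/(1−ρ) = 0.4210/(1 − 0.4210) = 0.4210/0.5790 = 0.7271

Final: 0.7271


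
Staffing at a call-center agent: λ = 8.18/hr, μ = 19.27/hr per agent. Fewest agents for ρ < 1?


Stability requires cμ > λ ⇔ c > λ/μ.
λ/μ = 8.18/19.27 = 0.4245
Minimum integer c = ⌊0.4245⌋ + 1 = 1
Check: 1·19.27 = 19.27 > 8.18, while 0·19.27 = 0.00 ≤ 8.18

Final: 1 servers
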